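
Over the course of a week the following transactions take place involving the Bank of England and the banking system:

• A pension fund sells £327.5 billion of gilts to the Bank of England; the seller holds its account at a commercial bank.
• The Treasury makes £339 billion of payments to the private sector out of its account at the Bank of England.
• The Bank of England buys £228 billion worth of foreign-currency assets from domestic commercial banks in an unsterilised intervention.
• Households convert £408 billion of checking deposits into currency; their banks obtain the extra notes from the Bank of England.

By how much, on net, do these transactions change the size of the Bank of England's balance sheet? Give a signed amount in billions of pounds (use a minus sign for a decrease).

Bank of England balance sheet:
  Assets:      Securities +£327.5B, Foreign assets +£228B
  Liabilities: Bank reserves +£486.5B, Currency in circulation +£408B, Government deposits −£339B
Commercial banking system:
  Assets:      Reserves at CB +£486.5B, Foreign assets −£228B
  Liabilities: Checkable deposits +£258.5B
Change in total Bank of England assets = +£555.5 billion.

+£555.5 billion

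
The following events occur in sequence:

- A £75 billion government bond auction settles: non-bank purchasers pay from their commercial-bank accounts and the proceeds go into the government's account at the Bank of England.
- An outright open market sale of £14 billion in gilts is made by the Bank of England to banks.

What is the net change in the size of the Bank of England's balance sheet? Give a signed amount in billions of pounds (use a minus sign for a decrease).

-£14 billion

Bank of England balance sheet:
  Assets:      Securities −£14B
  Liabilities: Bank reserves −£89B, Government deposits +£75B
Commercial banking system:
  Assets:      Reserves at CB −£89B, Securities +£14B
  Liabilities: Checkable deposits −£75B
Change in total Bank of England assets = -£14 billion.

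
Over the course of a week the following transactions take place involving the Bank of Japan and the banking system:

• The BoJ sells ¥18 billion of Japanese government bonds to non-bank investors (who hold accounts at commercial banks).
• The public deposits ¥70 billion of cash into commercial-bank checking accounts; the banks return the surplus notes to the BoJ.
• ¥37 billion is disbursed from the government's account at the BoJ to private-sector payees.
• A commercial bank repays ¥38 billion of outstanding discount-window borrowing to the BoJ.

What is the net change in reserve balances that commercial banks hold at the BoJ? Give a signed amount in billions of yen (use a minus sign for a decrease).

Asset sale (to non-banks) ¥18 billion: the non-bank buyers' banks settle from reserves → −¥18B.
Currency deposit ¥70 billion: returned notes are swapped for reserve credit → +¥70B.
Government spending ¥37 billion: government payments flow into bank reserve accounts → +¥37B.
Discount-window repayment ¥38 billion: repayment is debited from reserves → −¥38B.
Net: −18 + 70 + 37 − 38 = +¥51 billion.

+¥51 billion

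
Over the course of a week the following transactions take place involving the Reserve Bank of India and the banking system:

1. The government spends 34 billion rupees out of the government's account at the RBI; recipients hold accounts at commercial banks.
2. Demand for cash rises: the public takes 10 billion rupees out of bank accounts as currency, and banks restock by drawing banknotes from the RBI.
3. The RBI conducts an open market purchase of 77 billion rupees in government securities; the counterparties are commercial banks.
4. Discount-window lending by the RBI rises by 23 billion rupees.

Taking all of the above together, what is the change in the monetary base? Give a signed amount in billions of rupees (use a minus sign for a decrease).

RBI balance sheet:
  Assets:      Securities +77B, Loans to banks +23B
  Liabilities: Bank reserves +124B, Currency in circulation +10B, Government deposits −34B
Commercial banking system:
  Assets:      Reserves at CB +124B, Securities −77B
  Liabilities: Checkable deposits +24B, Borrowings from CB +23B
Monetary base = currency + reserves: +10B + (+124B) = +134 billion.

+134 billion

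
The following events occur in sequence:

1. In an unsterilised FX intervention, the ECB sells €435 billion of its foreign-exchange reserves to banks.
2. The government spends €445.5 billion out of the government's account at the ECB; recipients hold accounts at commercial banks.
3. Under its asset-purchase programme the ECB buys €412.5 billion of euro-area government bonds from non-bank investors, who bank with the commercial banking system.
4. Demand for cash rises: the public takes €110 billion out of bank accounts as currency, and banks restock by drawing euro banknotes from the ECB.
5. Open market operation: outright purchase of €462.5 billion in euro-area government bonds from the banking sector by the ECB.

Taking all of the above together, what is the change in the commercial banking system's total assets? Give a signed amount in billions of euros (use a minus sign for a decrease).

+€748 billion

FX sale €435 billion: just an asset swap on bank balance sheets → 0.
Government spending €445.5 billion: bank balance sheets expand → +€445.5B.
Asset purchase (from non-banks) €412.5 billion: bank balance sheets expand → +€412.5B.
Currency withdrawal €110 billion: bank balance sheets shrink → −€110B.
OMO purchase (from banks) €462.5 billion: just an asset swap on bank balance sheets → 0.
Net: 0 + 445.5 + 412.5 − 110 + 0 = +€748 billion.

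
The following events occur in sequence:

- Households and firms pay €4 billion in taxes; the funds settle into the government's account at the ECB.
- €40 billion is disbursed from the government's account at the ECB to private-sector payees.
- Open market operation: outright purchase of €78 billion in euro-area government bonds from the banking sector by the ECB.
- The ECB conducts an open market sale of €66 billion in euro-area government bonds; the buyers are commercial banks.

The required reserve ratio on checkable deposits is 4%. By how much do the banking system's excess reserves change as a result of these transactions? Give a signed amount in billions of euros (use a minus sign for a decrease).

+€46.56 billion

Government account inflow €4 billion: reserves −€4B, deposits −€4B.
Government spending €40 billion: reserves +€40B, deposits +€40B.
OMO purchase (from banks) €78 billion: reserves +€78B, deposits 0.
OMO sale (to banks) €66 billion: reserves −€66B, deposits 0.
Totals: Δreserves = +€48B, Δdeposits = +€36B.
Δrequired reserves = 4% × +€36B = +€1.44B.
Δexcess reserves = Δreserves − Δrequired = +€48B − (+€1.44B) = +€46.56 billion.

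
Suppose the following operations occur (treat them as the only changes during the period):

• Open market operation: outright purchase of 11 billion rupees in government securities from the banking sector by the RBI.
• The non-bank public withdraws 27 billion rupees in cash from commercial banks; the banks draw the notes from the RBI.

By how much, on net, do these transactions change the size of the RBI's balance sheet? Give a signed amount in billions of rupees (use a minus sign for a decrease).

+11 billion

OMO purchase (from banks) 11 billion rupees: an RBI asset is acquired → +11B.
Currency withdrawal 27 billion rupees: only the composition of liabilities changes → 0.
Net: 11 + 0 = +11 billion.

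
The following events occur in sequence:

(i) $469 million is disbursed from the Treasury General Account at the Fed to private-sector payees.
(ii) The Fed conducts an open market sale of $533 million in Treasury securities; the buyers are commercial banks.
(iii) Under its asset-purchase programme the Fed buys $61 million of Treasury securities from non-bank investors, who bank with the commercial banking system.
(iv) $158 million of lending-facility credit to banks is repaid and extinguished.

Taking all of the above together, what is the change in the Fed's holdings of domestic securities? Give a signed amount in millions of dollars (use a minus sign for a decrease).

Government spending $469 million: the Fed's securities portfolio is untouched → 0.
OMO sale (to banks) $533 million: securities removed from the Fed's portfolio → −$533M.
Asset purchase (from non-banks) $61 million: securities added to the Fed's portfolio → +$61M.
Discount-window repayment $158 million: the Fed's securities portfolio is untouched → 0.
Net: 0 − 533 + 61 + 0 = -$472 million.

-$472 million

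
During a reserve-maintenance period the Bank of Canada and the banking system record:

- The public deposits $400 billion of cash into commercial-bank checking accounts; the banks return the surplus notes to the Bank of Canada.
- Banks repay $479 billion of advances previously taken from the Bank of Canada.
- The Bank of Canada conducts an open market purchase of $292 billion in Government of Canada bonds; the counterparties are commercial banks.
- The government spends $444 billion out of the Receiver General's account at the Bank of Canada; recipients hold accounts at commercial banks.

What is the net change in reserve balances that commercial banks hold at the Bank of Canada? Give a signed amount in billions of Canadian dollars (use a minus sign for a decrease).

Currency deposit $400 billion: returned notes are swapped for reserve credit → +$400B.
Discount-window repayment $479 billion: repayment is debited from reserves → −$479B.
OMO purchase (from banks) $292 billion: the Bank of Canada pays by crediting reserve accounts → +$292B.
Government spending $444 billion: government payments flow into bank reserve accounts → +$444B.
Net: 400 − 479 + 292 + 444 = +$657 billion.

+$657 billion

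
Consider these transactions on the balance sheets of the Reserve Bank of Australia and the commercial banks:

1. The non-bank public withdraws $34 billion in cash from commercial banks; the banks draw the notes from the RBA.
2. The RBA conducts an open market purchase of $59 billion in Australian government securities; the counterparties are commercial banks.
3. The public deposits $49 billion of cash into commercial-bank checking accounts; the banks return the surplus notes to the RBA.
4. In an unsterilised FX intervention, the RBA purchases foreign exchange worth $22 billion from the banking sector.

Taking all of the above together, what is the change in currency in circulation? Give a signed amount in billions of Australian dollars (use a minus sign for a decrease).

-$15 billion

Currency withdrawal $34 billion: notes leave the central bank → +$34B.
OMO purchase (from banks) $59 billion: no currency enters or leaves circulation → 0.
Currency deposit $49 billion: notes return to the central bank → −$49B.
FX purchase $22 billion: no currency enters or leaves circulation → 0.
Net: 34 + 0 − 49 + 0 = -$15 billion.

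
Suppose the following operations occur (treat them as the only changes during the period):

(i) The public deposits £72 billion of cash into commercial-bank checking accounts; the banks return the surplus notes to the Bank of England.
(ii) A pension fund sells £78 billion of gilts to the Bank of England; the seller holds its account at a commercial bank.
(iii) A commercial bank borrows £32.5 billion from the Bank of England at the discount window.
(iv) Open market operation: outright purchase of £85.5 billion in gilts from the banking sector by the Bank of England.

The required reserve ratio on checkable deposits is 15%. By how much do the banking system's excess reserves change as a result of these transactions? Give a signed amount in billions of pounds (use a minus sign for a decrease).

+£245.5 billion

Currency deposit £72 billion: reserves +£72B, deposits +£72B.
Asset purchase (from non-banks) £78 billion: reserves +£78B, deposits +£78B.
Discount-window loan £32.5 billion: reserves +£32.5B, deposits 0.
OMO purchase (from banks) £85.5 billion: reserves +£85.5B, deposits 0.
Totals: Δreserves = +£268B, Δdeposits = +£150B.
Δrequired reserves = 15% × +£150B = +£22.5B.
Δexcess reserves = Δreserves − Δrequired = +£268B − (+£22.5B) = +£245.5 billion.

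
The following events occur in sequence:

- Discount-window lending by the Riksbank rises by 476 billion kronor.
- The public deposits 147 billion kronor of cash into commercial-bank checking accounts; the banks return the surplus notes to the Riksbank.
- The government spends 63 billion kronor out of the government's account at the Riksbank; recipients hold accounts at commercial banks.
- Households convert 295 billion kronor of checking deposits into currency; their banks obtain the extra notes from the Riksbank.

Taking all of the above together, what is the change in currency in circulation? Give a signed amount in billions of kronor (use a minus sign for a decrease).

Riksbank balance sheet:
  Assets:      Loans to banks +476B
  Liabilities: Bank reserves +391B, Currency in circulation +148B, Government deposits −63B
Commercial banking system:
  Assets:      Reserves at CB +391B
  Liabilities: Checkable deposits −85B, Borrowings from CB +476B
So the change in currency in circulation is +148 billion.

+148 billion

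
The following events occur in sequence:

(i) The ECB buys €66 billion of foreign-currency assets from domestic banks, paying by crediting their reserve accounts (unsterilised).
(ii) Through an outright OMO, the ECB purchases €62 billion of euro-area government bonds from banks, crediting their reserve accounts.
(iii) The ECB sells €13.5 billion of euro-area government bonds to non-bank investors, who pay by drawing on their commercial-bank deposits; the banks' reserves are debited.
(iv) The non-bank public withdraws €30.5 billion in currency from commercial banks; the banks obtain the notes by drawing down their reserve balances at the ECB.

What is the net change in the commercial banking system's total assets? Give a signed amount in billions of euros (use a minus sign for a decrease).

-€44 billion

FX purchase €66 billion: just an asset swap on bank balance sheets → 0.
OMO purchase (from banks) €62 billion: just an asset swap on bank balance sheets → 0.
Asset sale (to non-banks) €13.5 billion: bank balance sheets shrink → −€13.5B.
Currency withdrawal €30.5 billion: bank balance sheets shrink → −€30.5B.
Net: 0 + 0 − 13.5 − 30.5 = -€44 billion.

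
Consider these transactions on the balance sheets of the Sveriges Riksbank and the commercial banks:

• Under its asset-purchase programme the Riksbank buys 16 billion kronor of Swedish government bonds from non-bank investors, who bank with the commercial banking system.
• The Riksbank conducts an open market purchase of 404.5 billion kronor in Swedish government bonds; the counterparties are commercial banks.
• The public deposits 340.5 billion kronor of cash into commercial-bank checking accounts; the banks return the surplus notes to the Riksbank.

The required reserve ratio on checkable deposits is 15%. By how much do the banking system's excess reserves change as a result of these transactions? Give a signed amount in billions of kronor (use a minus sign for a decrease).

Asset purchase (from non-banks) 16 billion kronor: reserves +16B, deposits +16B.
OMO purchase (from banks) 404.5 billion kronor: reserves +404.5B, deposits 0.
Currency deposit 340.5 billion kronor: reserves +340.5B, deposits +340.5B.
Totals: Δreserves = +761B, Δdeposits = +356.5B.
Δrequired reserves = 15% × +356.5B = +53.475B.
Δexcess reserves = Δreserves − Δrequired = +761B − (+53.475B) = +707.525 billion.

+707.525 billion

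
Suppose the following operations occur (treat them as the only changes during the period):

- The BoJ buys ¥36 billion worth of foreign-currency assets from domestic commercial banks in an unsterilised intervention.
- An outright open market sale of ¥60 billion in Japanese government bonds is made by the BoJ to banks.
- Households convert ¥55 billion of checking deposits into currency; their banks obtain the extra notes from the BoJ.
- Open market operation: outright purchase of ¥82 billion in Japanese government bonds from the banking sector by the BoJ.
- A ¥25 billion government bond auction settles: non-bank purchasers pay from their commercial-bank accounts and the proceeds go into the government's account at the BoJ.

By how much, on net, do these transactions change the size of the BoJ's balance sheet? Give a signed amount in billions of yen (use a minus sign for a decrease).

+¥58 billion

BoJ balance sheet:
  Assets:      Securities +¥22B, Foreign assets +¥36B
  Liabilities: Bank reserves −¥22B, Currency in circulation +¥55B, Government deposits +¥25B
Change in total BoJ assets = +¥58 billion.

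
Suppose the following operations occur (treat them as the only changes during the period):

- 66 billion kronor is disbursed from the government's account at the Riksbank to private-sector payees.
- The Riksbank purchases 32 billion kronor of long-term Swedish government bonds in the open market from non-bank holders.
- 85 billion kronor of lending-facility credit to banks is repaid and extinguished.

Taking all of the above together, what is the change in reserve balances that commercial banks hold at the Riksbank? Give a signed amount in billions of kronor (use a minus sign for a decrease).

Government spending 66 billion kronor: government payments flow into bank reserve accounts → +66B.
Asset purchase (from non-banks) 32 billion kronor: the Riksbank pays by crediting reserve accounts → +32B.
Discount-window repayment 85 billion kronor: repayment is debited from reserves → −85B.
Net: 66 + 32 − 85 = +13 billion.

+13 billion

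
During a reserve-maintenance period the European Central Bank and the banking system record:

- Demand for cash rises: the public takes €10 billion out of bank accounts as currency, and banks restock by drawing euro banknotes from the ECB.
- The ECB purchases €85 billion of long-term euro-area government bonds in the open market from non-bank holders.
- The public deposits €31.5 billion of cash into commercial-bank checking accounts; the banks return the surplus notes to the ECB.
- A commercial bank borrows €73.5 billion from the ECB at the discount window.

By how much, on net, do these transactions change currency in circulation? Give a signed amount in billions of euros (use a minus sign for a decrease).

-€21.5 billion

ECB balance sheet:
  Assets:      Securities +€85B, Loans to banks +€73.5B
  Liabilities: Bank reserves +€180B, Currency in circulation −€21.5B
Commercial banking system:
  Assets:      Reserves at CB +€180B
  Liabilities: Checkable deposits +€106.5B, Borrowings from CB +€73.5B
So the change in currency in circulation is -€21.5 billion.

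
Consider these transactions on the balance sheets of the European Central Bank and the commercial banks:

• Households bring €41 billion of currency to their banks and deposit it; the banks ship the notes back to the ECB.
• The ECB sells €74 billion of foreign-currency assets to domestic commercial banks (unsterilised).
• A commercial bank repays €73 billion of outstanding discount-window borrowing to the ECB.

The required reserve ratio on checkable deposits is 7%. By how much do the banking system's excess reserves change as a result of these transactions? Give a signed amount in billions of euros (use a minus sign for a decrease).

Currency deposit €41 billion: reserves +€41B, deposits +€41B.
FX sale €74 billion: reserves −€74B, deposits 0.
Discount-window repayment €73 billion: reserves −€73B, deposits 0.
Totals: Δreserves = −€106B, Δdeposits = +€41B.
Δrequired reserves = 7% × +€41B = +€2.87B.
Δexcess reserves = Δreserves − Δrequired = −€106B − (+€2.87B) = -€108.87 billion.

-€108.87 billion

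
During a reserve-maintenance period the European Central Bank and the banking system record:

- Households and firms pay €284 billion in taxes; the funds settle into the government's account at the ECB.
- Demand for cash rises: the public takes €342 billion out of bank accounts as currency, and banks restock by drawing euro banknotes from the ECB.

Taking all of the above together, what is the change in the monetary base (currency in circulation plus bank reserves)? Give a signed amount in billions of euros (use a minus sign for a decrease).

ECB balance sheet:
  Assets:      no change
  Liabilities: Bank reserves −€626B, Currency in circulation +€342B, Government deposits +€284B
Monetary base = currency + reserves: +€342B + (−€626B) = -€284 billion.

-€284 billion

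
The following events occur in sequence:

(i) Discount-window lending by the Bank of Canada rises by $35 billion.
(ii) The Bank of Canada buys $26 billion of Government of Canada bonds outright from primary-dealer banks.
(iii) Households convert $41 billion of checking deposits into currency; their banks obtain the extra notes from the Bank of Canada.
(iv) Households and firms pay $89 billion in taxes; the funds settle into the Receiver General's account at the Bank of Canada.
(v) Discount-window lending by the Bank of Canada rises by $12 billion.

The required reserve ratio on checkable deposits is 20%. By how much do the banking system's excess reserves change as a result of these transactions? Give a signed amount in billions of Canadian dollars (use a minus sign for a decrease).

Discount-window loan $35 billion: reserves +$35B, deposits 0.
OMO purchase (from banks) $26 billion: reserves +$26B, deposits 0.
Currency withdrawal $41 billion: reserves −$41B, deposits −$41B.
Government account inflow $89 billion: reserves −$89B, deposits −$89B.
Discount-window loan $12 billion: reserves +$12B, deposits 0.
Totals: Δreserves = −$57B, Δdeposits = −$130B.
Δrequired reserves = 20% × −$130B = −$26B.
Δexcess reserves = Δreserves − Δrequired = −$57B − (−$26B) = -$31 billion.

-$31 billion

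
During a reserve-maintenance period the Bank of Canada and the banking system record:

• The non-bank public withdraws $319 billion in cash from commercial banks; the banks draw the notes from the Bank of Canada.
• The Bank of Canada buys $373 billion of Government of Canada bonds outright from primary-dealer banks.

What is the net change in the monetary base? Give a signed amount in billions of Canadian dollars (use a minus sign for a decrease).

Currency withdrawal $319 billion: just a shift between currency and reserves — both are base money → 0.
OMO purchase (from banks) $373 billion: Bank of Canada balance sheet expands → +$373B.
Net: 0 + 373 = +$373 billion.

+$373 billion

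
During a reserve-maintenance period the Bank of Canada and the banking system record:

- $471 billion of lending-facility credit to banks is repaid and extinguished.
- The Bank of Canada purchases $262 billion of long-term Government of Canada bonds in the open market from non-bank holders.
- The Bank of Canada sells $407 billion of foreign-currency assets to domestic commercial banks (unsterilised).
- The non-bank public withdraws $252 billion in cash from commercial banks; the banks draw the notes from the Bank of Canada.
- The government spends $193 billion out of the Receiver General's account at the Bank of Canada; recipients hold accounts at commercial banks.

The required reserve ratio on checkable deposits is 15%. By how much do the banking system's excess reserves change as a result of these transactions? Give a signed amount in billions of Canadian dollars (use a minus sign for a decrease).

-$705.45 billion

Discount-window repayment $471 billion: reserves −$471B, deposits 0.
Asset purchase (from non-banks) $262 billion: reserves +$262B, deposits +$262B.
FX sale $407 billion: reserves −$407B, deposits 0.
Currency withdrawal $252 billion: reserves −$252B, deposits −$252B.
Government spending $193 billion: reserves +$193B, deposits +$193B.
Totals: Δreserves = −$675B, Δdeposits = +$203B.
Δrequired reserves = 15% × +$203B = +$30.45B.
Δexcess reserves = Δreserves − Δrequired = −$675B − (+$30.45B) = -$705.45 billion.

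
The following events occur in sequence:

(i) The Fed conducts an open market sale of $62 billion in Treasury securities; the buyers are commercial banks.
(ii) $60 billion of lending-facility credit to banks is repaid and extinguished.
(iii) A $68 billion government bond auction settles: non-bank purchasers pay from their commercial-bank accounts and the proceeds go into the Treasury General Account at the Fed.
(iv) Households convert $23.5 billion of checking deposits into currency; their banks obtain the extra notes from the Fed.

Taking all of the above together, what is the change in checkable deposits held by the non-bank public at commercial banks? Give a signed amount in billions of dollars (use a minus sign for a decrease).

-$91.5 billion

OMO sale (to banks) $62 billion: the counterparty is a bank, so public deposits are unchanged → 0.
Discount-window repayment $60 billion: the counterparty is a bank, so public deposits are unchanged → 0.
Government account inflow $68 billion: non-bank counterparties' bank balances fall → −$68B.
Currency withdrawal $23.5 billion: non-bank counterparties' bank balances fall → −$23.5B.
Net: 0 + 0 − 68 − 23.5 = -$91.5 billion.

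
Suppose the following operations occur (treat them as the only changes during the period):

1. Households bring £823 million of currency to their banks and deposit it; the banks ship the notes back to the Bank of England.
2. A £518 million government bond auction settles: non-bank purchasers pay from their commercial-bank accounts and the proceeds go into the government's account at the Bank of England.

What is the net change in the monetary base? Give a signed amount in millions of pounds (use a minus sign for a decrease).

Bank of England balance sheet:
  Assets:      no change
  Liabilities: Bank reserves +£305M, Currency in circulation −£823M, Government deposits +£518M
Commercial banking system:
  Assets:      Reserves at CB +£305M
  Liabilities: Checkable deposits +£305M
Monetary base = currency + reserves: −£823M + (+£305M) = -£518 million.

-£518 million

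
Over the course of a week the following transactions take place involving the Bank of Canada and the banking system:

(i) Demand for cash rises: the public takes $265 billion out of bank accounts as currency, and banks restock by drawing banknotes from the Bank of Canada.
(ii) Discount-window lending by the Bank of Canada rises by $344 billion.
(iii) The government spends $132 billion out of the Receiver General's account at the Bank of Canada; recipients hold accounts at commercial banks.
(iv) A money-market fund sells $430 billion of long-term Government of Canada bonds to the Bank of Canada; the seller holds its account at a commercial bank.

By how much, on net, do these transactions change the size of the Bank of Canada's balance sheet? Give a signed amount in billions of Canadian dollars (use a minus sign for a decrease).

+$774 billion

Currency withdrawal $265 billion: only the composition of liabilities changes → 0.
Discount-window loan $344 billion: a Bank of Canada asset is acquired → +$344B.
Government spending $132 billion: only the composition of liabilities changes → 0.
Asset purchase (from non-banks) $430 billion: a Bank of Canada asset is acquired → +$430B.
Net: 0 + 344 + 0 + 430 = +$774 billion.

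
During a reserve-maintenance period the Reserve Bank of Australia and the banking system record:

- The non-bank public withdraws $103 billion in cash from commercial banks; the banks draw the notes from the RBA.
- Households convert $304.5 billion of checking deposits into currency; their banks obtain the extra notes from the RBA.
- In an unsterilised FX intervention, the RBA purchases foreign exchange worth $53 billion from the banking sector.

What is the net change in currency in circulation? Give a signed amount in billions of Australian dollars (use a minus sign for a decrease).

+$407.5 billion

RBA balance sheet:
  Assets:      Foreign assets +$53B
  Liabilities: Bank reserves −$354.5B, Currency in circulation +$407.5B
Commercial banking system:
  Assets:      Reserves at CB −$354.5B, Foreign assets −$53B
  Liabilities: Checkable deposits −$407.5B
So the change in currency in circulation is +$407.5 billion.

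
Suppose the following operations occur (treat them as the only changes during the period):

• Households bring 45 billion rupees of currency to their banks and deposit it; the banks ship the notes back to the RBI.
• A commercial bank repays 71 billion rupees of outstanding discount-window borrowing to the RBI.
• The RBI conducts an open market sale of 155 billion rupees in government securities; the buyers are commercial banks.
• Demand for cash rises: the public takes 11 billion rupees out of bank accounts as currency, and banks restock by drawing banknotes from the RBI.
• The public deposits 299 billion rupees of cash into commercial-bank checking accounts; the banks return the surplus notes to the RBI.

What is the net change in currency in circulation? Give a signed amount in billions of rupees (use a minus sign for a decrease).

-333 billion

Currency deposit 45 billion rupees: notes return to the central bank → −45B.
Discount-window repayment 71 billion rupees: no currency enters or leaves circulation → 0.
OMO sale (to banks) 155 billion rupees: no currency enters or leaves circulation → 0.
Currency withdrawal 11 billion rupees: notes leave the central bank → +11B.
Currency deposit 299 billion rupees: notes return to the central bank → −299B.
Net: −45 + 0 + 0 + 11 − 299 = -333 billion.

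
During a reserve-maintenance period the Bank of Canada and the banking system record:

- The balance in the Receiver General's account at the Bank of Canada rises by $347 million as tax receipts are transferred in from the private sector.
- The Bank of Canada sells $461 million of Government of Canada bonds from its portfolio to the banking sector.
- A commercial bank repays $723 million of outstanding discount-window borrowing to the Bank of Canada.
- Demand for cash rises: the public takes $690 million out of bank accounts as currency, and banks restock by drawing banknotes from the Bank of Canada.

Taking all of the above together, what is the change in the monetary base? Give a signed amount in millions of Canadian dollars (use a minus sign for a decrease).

-$1531 million

Bank of Canada balance sheet:
  Assets:      Securities −$461M, Loans to banks −$723M
  Liabilities: Bank reserves −$2221M, Currency in circulation +$690M, Government deposits +$347M
Monetary base = currency + reserves: +$690M + (−$2221M) = -$1531 million.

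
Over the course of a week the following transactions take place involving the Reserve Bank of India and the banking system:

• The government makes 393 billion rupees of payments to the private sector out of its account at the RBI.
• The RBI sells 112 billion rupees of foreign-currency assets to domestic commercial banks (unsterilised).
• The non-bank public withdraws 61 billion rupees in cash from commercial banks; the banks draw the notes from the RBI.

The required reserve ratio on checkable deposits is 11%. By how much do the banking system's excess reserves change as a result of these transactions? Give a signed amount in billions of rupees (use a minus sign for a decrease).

Government spending 393 billion rupees: reserves +393B, deposits +393B.
FX sale 112 billion rupees: reserves −112B, deposits 0.
Currency withdrawal 61 billion rupees: reserves −61B, deposits −61B.
Totals: Δreserves = +220B, Δdeposits = +332B.
Δrequired reserves = 11% × +332B = +36.52B.
Δexcess reserves = Δreserves − Δrequired = +220B − (+36.52B) = +183.48 billion.

+183.48 billion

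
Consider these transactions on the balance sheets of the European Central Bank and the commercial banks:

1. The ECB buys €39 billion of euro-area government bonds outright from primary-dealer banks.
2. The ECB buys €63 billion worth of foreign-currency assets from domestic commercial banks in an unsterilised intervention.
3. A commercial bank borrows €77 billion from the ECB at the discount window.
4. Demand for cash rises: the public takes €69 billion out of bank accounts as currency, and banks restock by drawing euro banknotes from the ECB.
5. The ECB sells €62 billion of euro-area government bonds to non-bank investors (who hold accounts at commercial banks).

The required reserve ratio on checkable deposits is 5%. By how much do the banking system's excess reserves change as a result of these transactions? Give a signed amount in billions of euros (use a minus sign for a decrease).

OMO purchase (from banks) €39 billion: reserves +€39B, deposits 0.
FX purchase €63 billion: reserves +€63B, deposits 0.
Discount-window loan €77 billion: reserves +€77B, deposits 0.
Currency withdrawal €69 billion: reserves −€69B, deposits −€69B.
Asset sale (to non-banks) €62 billion: reserves −€62B, deposits −€62B.
Totals: Δreserves = +€48B, Δdeposits = −€131B.
Δrequired reserves = 5% × −€131B = −€6.55B.
Δexcess reserves = Δreserves − Δrequired = +€48B − (−€6.55B) = +€54.55 billion.

+€54.55 billion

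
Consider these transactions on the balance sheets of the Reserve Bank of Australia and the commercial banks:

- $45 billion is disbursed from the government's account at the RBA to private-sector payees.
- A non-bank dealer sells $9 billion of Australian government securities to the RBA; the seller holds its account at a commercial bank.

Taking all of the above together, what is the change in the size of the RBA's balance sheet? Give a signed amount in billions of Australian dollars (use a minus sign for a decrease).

+$9 billion

Government spending $45 billion: only the composition of liabilities changes → 0.
Asset purchase (from non-banks) $9 billion: an RBA asset is acquired → +$9B.
Net: 0 + 9 = +$9 billion.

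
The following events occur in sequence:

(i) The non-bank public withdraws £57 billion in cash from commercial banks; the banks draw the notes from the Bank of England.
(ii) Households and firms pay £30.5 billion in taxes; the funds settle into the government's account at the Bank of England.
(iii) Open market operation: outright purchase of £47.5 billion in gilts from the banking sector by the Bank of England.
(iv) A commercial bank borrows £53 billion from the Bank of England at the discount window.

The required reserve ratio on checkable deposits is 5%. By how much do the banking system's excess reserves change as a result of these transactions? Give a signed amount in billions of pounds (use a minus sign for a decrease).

Currency withdrawal £57 billion: reserves −£57B, deposits −£57B.
Government account inflow £30.5 billion: reserves −£30.5B, deposits −£30.5B.
OMO purchase (from banks) £47.5 billion: reserves +£47.5B, deposits 0.
Discount-window loan £53 billion: reserves +£53B, deposits 0.
Totals: Δreserves = +£13B, Δdeposits = −£87.5B.
Δrequired reserves = 5% × −£87.5B = −£4.375B.
Δexcess reserves = Δreserves − Δrequired = +£13B − (−£4.375B) = +£17.375 billion.

+£17.375 billion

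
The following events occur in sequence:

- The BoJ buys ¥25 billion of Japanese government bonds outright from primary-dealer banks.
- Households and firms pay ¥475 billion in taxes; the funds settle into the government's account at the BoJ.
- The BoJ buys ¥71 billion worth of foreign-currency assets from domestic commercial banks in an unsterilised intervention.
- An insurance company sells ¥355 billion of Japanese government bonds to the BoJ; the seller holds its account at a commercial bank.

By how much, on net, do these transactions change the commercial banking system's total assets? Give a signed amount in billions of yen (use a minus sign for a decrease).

-¥120 billion

OMO purchase (from banks) ¥25 billion: just an asset swap on bank balance sheets → 0.
Government account inflow ¥475 billion: bank balance sheets shrink → −¥475B.
FX purchase ¥71 billion: just an asset swap on bank balance sheets → 0.
Asset purchase (from non-banks) ¥355 billion: bank balance sheets expand → +¥355B.
Net: 0 − 475 + 0 + 355 = -¥120 billion.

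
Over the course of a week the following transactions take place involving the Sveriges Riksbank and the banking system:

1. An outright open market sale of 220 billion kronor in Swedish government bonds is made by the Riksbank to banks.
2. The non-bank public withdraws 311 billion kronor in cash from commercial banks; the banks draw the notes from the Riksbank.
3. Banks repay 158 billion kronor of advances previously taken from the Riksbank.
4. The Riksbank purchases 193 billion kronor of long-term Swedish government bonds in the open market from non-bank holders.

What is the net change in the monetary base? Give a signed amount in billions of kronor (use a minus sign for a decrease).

-185 billion

Riksbank balance sheet:
  Assets:      Securities −27B, Loans to banks −158B
  Liabilities: Bank reserves −496B, Currency in circulation +311B
Monetary base = currency + reserves: +311B + (−496B) = -185 billion.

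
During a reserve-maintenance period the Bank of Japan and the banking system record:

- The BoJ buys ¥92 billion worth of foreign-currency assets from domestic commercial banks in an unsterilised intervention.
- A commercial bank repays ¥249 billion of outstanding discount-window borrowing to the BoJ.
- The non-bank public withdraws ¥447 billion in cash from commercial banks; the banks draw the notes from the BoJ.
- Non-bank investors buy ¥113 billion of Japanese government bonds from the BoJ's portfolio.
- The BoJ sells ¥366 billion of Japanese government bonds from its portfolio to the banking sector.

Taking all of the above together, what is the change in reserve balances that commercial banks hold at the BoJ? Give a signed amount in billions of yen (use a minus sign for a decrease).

FX purchase ¥92 billion: the BoJ pays by crediting reserve accounts → +¥92B.
Discount-window repayment ¥249 billion: repayment is debited from reserves → −¥249B.
Currency withdrawal ¥447 billion: banks swap reserves for currency → −¥447B.
Asset sale (to non-banks) ¥113 billion: the non-bank buyers' banks settle from reserves → −¥113B.
OMO sale (to banks) ¥366 billion: the buying banks pay out of their reserve balances → −¥366B.
Net: 92 − 249 − 447 − 113 − 366 = -¥1083 billion.

-¥1083 billion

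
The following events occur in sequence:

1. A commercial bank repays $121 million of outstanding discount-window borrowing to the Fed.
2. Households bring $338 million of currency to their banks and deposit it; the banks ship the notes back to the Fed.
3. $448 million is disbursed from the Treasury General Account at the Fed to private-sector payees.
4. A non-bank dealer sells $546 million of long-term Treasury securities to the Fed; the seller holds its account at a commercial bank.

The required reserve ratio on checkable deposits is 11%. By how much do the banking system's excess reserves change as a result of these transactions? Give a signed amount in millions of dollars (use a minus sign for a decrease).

Discount-window repayment $121 million: reserves −$121M, deposits 0.
Currency deposit $338 million: reserves +$338M, deposits +$338M.
Government spending $448 million: reserves +$448M, deposits +$448M.
Asset purchase (from non-banks) $546 million: reserves +$546M, deposits +$546M.
Totals: Δreserves = +$1211M, Δdeposits = +$1332M.
Δrequired reserves = 11% × +$1332M = +$146.52M.
Δexcess reserves = Δreserves − Δrequired = +$1211M − (+$146.52M) = +$1064.48 million.

+$1064.48 million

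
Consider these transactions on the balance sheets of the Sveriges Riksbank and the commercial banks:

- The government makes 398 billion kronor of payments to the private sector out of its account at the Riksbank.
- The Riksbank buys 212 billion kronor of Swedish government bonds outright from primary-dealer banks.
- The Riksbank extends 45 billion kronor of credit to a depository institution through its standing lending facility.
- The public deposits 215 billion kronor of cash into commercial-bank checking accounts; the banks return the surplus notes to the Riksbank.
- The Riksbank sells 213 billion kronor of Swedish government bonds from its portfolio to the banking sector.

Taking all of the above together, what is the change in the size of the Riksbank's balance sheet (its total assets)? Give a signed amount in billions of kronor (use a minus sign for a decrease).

Government spending 398 billion kronor: only the composition of liabilities changes → 0.
OMO purchase (from banks) 212 billion kronor: a Riksbank asset is acquired → +212B.
Discount-window loan 45 billion kronor: a Riksbank asset is acquired → +45B.
Currency deposit 215 billion kronor: only the composition of liabilities changes → 0.
OMO sale (to banks) 213 billion kronor: a Riksbank asset is shed → −213B.
Net: 0 + 212 + 45 + 0 − 213 = +44 billion.

+44 billion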